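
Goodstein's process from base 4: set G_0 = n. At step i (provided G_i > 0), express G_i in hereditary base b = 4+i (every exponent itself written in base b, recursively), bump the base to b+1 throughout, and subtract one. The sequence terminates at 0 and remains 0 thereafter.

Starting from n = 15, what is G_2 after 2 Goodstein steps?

19

[0] 15 ≡ 3·4 + 3 (base 4). Lift 5: 18. −1: 17.
[1] 17 ≡ 3·5 + 2 (base 5). Lift 6: 20. −1: 19.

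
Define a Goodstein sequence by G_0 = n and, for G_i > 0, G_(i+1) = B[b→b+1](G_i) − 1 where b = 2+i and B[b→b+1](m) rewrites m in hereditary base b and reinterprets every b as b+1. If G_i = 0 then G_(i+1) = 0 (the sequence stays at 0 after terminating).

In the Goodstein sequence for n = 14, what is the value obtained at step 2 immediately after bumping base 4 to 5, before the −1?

18751

base 2: 14 = 2^(2 + 1) + 2^2 + 2; at 3: 3^(3 + 1) + 3^3 + 3 = 111; next = 110
base 3: 110 = 3^(3 + 1) + 3^3 + 2; at 4: 4^(4 + 1) + 4^4 + 2 = 1282; next = 1281
base 4: 1281 = 4^(4 + 1) + 4^4 + 1; at 5: 5^(5 + 1) + 5^5 + 1 = 18751; next = 18750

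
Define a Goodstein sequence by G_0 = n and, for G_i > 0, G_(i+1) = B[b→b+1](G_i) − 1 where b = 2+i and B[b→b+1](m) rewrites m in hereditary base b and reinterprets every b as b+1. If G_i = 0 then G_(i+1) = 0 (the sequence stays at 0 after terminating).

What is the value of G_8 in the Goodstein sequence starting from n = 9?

9 —HB2→ 2^(2 + 1) + 1 —bump→ 3^(3 + 1) + 1 = 82 —(−1)→ 81
81 —HB3→ 3^(3 + 1) —bump→ 4^(4 + 1) = 1024 —(−1)→ 1023
1023 —HB4→ 3·4^4 + 3·4^3 + 3·4^2 + 3·4 + 3 —bump→ 3·5^5 + 3·5^3 + 3·5^2 + 3·5 + 3 = 9843 —(−1)→ 9842
9842 —HB5→ 3·5^5 + 3·5^3 + 3·5^2 + 3·5 + 2 —bump→ 3·6^6 + 3·6^3 + 3·6^2 + 3·6 + 2 = 140744 —(−1)→ 140743
140743 —HB6→ 3·6^6 + 3·6^3 + 3·6^2 + 3·6 + 1 —bump→ 3·7^7 + 3·7^3 + 3·7^2 + 3·7 + 1 = 2471827 —(−1)→ 2471826
2471826 —HB7→ 3·7^7 + 3·7^3 + 3·7^2 + 3·7 —bump→ 3·8^8 + 3·8^3 + 3·8^2 + 3·8 = 50333400 —(−1)→ 50333399
50333399 —HB8→ 3·8^8 + 3·8^3 + 3·8^2 + 2·8 + 7 —bump→ 3·9^9 + 3·9^3 + 3·9^2 + 2·9 + 7 = 1162263922 —(−1)→ 1162263921
1162263921 —HB9→ 3·9^9 + 3·9^3 + 3·9^2 + 2·9 + 6 —bump→ 3·10^10 + 3·10^3 + 3·10^2 + 2·10 + 6 = 30000003326 —(−1)→ 30000003325
30000003325 —HB10→ 3·10^10 + 3·10^3 + 3·10^2 + 2·10 + 5 —bump→ 3·11^11 + 3·11^3 + 3·11^2 + 2·11 + 5 = 855935016216 —(−1)→ 855935016215

30000003325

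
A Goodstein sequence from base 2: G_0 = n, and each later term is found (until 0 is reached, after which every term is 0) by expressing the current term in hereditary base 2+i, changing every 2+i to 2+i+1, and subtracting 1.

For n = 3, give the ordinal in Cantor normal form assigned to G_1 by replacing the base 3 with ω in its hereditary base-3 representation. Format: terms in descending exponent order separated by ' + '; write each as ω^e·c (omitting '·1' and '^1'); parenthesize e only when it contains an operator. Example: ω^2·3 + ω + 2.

G_0=3  [base 2] 2 + 1  →[2↦3]→  3 + 1 = 4  −1 ⇒ G_1=3
G_1=3  [base 3] 3  →[3↦4]→  4 = 4  −1 ⇒ G_2=3

ω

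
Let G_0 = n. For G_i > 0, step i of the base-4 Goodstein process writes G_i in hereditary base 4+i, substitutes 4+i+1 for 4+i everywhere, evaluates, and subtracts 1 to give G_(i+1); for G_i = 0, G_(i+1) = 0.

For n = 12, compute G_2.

15

(0) 12|_4 = 3·4 ↦ 3·5|_5 = 15 ⇒ 14
(1) 14|_5 = 2·5 + 4 ↦ 2·6 + 4|_6 = 16 ⇒ 15
(2) 15|_6 = 2·6 + 3 ↦ 2·7 + 3|_7 = 17 ⇒ 16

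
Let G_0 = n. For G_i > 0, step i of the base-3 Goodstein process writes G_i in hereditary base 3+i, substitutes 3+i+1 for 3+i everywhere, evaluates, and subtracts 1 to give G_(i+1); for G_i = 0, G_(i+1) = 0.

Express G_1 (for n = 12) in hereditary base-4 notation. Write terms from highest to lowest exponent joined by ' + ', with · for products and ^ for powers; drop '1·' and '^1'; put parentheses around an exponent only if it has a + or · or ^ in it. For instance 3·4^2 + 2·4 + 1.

4^2 + 3

G_0 = 12. HB_3(12) = 3^2 + 3. Bump = 20. G_1 = 19.
G_1 = 19. HB_4(19) = 4^2 + 3. Bump = 28. G_2 = 27.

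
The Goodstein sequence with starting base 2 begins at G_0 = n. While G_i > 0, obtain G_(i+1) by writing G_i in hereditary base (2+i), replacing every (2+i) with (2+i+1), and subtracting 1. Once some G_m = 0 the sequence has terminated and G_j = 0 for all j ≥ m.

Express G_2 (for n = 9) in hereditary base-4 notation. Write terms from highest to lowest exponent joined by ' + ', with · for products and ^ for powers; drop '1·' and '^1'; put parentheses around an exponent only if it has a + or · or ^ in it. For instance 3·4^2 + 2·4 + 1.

3·4^4 + 3·4^3 + 3·4^2 + 3·4 + 3

i=0: 9 = 2^(2 + 1) + 1 (b=2); 2→3: 3^(3 + 1) + 1 = 82; 82−1 = 81
i=1: 81 = 3^(3 + 1) (b=3); 3→4: 4^(4 + 1) = 1024; 1024−1 = 1023
i=2: 1023 = 3·4^4 + 3·4^3 + 3·4^2 + 3·4 + 3 (b=4); 4→5: 3·5^5 + 3·5^3 + 3·5^2 + 3·5 + 3 = 9843; 9843−1 = 9842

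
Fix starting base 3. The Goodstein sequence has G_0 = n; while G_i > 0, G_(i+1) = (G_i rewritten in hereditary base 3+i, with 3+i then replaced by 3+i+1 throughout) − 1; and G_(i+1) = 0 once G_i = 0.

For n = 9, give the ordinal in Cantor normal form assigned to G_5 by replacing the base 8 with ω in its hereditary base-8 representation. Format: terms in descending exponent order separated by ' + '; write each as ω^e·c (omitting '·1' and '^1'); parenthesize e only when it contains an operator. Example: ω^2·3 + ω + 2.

ω·2 + 7

(0) 9|_3 = 3^2 ↦ 4^2|_4 = 16 ⇒ 15
(1) 15|_4 = 3·4 + 3 ↦ 3·5 + 3|_5 = 18 ⇒ 17
(2) 17|_5 = 3·5 + 2 ↦ 3·6 + 2|_6 = 20 ⇒ 19
(3) 19|_6 = 3·6 + 1 ↦ 3·7 + 1|_7 = 22 ⇒ 21
(4) 21|_7 = 3·7 ↦ 3·8|_8 = 24 ⇒ 23
(5) 23|_8 = 2·8 + 7 ↦ 2·9 + 7|_9 = 25 ⇒ 24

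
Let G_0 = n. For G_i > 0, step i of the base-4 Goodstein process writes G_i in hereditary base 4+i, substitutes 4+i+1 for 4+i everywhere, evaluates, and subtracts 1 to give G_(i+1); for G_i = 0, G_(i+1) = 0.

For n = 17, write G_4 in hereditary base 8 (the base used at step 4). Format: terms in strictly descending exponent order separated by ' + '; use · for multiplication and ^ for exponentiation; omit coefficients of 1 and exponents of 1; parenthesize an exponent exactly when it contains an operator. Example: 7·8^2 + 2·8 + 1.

5·8 + 3

[0] 17 ≡ 4^2 + 1 (base 4). Lift 5: 26. −1: 25.
[1] 25 ≡ 5^2 (base 5). Lift 6: 36. −1: 35.
[2] 35 ≡ 5·6 + 5 (base 6). Lift 7: 40. −1: 39.
[3] 39 ≡ 5·7 + 4 (base 7). Lift 8: 44. −1: 43.
[4] 43 ≡ 5·8 + 3 (base 8). Lift 9: 48. −1: 47.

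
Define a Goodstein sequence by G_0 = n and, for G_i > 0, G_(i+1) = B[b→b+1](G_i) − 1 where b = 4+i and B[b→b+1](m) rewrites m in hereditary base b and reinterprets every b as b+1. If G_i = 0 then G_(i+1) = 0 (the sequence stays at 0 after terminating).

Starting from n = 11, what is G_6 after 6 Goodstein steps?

15

step 0: 11 = 2·4 + 3; sub 5 for 4: 2·5 + 3; = 13; G_1 = 13−1 = 12
step 1: 12 = 2·5 + 2; sub 6 for 5: 2·6 + 2; = 14; G_2 = 14−1 = 13
step 2: 13 = 2·6 + 1; sub 7 for 6: 2·7 + 1; = 15; G_3 = 15−1 = 14
step 3: 14 = 2·7; sub 8 for 7: 2·8; = 16; G_4 = 16−1 = 15
step 4: 15 = 8 + 7; sub 9 for 8: 9 + 7; = 16; G_5 = 16−1 = 15
step 5: 15 = 9 + 6; sub 10 for 9: 10 + 6; = 16; G_6 = 16−1 = 15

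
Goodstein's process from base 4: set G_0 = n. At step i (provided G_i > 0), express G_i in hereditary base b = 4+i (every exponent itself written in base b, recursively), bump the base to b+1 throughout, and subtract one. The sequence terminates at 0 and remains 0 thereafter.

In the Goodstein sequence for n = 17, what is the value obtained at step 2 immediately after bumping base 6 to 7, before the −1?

40

G_0 = 17. HB_4(17) = 4^2 + 1. Bump = 26. G_1 = 25.
G_1 = 25. HB_5(25) = 5^2. Bump = 36. G_2 = 35.
G_2 = 35. HB_6(35) = 5·6 + 5. Bump = 40. G_3 = 39.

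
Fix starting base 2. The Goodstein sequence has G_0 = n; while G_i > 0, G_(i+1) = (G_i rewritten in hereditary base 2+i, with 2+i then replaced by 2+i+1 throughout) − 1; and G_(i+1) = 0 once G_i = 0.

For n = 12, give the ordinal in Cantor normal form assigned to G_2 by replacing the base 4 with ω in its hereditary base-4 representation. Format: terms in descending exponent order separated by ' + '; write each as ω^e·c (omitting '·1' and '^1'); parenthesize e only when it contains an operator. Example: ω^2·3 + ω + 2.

G_0=12  [base 2] 2^(2 + 1) + 2^2  →[2↦3]→  3^(3 + 1) + 3^3 = 108  −1 ⇒ G_1=107
G_1=107  [base 3] 3^(3 + 1) + 2·3^2 + 2·3 + 2  →[3↦4]→  4^(4 + 1) + 2·4^2 + 2·4 + 2 = 1066  −1 ⇒ G_2=1065

ω^(ω + 1) + ω^2·2 + ω·2 + 1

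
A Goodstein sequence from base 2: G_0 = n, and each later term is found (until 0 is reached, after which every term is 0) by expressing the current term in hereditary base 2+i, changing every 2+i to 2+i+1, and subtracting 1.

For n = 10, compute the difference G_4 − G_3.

264310

base 2: 10 = 2^(2 + 1) + 2; at 3: 3^(3 + 1) + 3 = 84; next = 83
base 3: 83 = 3^(3 + 1) + 2; at 4: 4^(4 + 1) + 2 = 1026; next = 1025
base 4: 1025 = 4^(4 + 1) + 1; at 5: 5^(5 + 1) + 1 = 15626; next = 15625
base 5: 15625 = 5^(5 + 1); at 6: 6^(6 + 1) = 279936; next = 279935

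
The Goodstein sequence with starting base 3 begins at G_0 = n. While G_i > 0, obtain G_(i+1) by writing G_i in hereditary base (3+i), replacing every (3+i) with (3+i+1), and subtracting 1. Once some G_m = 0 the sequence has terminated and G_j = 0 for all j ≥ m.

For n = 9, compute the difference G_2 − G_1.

2

G_0=9  [base 3] 3^2  →[3↦4]→  4^2 = 16  −1 ⇒ G_1=15
G_1=15  [base 4] 3·4 + 3  →[4↦5]→  3·5 + 3 = 18  −1 ⇒ G_2=17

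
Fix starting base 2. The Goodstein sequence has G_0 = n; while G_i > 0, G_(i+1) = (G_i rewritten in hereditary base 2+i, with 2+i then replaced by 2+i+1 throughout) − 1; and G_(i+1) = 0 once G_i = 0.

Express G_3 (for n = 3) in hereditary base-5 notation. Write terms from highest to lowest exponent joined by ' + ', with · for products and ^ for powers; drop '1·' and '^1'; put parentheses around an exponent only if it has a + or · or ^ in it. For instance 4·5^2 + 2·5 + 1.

step 0: 3 = 2 + 1; sub 3 for 2: 3 + 1; = 4; G_1 = 4−1 = 3
step 1: 3 = 3; sub 4 for 3: 4; = 4; G_2 = 4−1 = 3
step 2: 3 = 3; sub 5 for 4: 3; = 3; G_3 = 3−1 = 2
step 3: 2 = 2; sub 6 for 5: 2; = 2; G_4 = 2−1 = 1

2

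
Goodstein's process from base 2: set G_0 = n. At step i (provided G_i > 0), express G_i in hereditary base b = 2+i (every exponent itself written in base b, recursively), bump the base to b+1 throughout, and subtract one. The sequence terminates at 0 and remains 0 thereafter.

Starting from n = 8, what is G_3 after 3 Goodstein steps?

step 0: 8 = 2^(2 + 1); sub 3 for 2: 3^(3 + 1); = 81; G_1 = 81−1 = 80
step 1: 80 = 2·3^3 + 2·3^2 + 2·3 + 2; sub 4 for 3: 2·4^4 + 2·4^2 + 2·4 + 2; = 554; G_2 = 554−1 = 553
step 2: 553 = 2·4^4 + 2·4^2 + 2·4 + 1; sub 5 for 4: 2·5^5 + 2·5^2 + 2·5 + 1; = 6311; G_3 = 6311−1 = 6310
step 3: 6310 = 2·5^5 + 2·5^2 + 2·5; sub 6 for 5: 2·6^6 + 2·6^2 + 2·6; = 93396; G_4 = 93396−1 = 93395

6310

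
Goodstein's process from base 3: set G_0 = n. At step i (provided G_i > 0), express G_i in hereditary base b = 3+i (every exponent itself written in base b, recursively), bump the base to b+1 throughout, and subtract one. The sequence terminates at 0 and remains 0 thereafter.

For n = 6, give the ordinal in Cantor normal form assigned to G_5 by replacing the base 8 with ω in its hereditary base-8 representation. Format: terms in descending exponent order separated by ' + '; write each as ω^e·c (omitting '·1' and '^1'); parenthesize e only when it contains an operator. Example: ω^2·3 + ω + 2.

7

base 3: 6 = 2·3; at 4: 2·4 = 8; next = 7
base 4: 7 = 4 + 3; at 5: 5 + 3 = 8; next = 7
base 5: 7 = 5 + 2; at 6: 6 + 2 = 8; next = 7
base 6: 7 = 6 + 1; at 7: 7 + 1 = 8; next = 7
base 7: 7 = 7; at 8: 8 = 8; next = 7
base 8: 7 = 7; at 9: 7 = 7; next = 6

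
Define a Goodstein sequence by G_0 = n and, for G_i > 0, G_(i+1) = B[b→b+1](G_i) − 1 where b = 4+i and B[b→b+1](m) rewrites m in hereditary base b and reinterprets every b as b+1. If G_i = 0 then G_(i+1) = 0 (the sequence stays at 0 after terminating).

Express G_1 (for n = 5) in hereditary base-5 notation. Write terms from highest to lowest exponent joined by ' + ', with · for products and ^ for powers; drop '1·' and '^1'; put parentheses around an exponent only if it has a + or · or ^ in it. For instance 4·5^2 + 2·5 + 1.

5

step 0: 5 = 4 + 1; sub 5 for 4: 5 + 1; = 6; G_1 = 6−1 = 5
step 1: 5 = 5; sub 6 for 5: 6; = 6; G_2 = 6−1 = 5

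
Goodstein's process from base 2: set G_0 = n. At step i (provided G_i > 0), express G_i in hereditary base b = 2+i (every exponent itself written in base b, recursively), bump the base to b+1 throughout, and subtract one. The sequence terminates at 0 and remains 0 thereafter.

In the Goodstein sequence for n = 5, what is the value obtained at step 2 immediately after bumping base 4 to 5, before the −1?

G_0=5  [base 2] 2^2 + 1  →[2↦3]→  3^3 + 1 = 28  −1 ⇒ G_1=27
G_1=27  [base 3] 3^3  →[3↦4]→  4^4 = 256  −1 ⇒ G_2=255
G_2=255  [base 4] 3·4^3 + 3·4^2 + 3·4 + 3  →[4↦5]→  3·5^3 + 3·5^2 + 3·5 + 3 = 468  −1 ⇒ G_3=467

468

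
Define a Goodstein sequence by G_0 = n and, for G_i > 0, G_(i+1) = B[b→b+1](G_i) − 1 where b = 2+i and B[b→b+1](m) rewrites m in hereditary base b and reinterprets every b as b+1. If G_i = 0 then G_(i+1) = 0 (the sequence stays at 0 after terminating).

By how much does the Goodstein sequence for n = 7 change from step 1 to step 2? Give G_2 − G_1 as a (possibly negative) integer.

229

i=0: 7 = 2^2 + 2 + 1 (b=2); 2→3: 3^3 + 3 + 1 = 31; 31−1 = 30
i=1: 30 = 3^3 + 3 (b=3); 3→4: 4^4 + 4 = 260; 260−1 = 259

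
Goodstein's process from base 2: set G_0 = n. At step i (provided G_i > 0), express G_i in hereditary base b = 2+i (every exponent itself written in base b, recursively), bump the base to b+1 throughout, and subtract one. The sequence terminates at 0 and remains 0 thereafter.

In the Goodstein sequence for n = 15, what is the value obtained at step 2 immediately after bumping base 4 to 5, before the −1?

18753

step 0: 15 = 2^(2 + 1) + 2^2 + 2 + 1; sub 3 for 2: 3^(3 + 1) + 3^3 + 3 + 1; = 112; G_1 = 112−1 = 111
step 1: 111 = 3^(3 + 1) + 3^3 + 3; sub 4 for 3: 4^(4 + 1) + 4^4 + 4; = 1284; G_2 = 1284−1 = 1283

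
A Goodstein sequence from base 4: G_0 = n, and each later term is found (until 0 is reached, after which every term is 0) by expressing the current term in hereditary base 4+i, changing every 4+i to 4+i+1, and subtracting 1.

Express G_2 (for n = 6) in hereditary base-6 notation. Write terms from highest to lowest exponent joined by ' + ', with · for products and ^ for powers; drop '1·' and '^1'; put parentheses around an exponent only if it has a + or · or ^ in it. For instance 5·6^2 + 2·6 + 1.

6

(0) 6|_4 = 4 + 2 ↦ 5 + 2|_5 = 7 ⇒ 6
(1) 6|_5 = 5 + 1 ↦ 6 + 1|_6 = 7 ⇒ 6
(2) 6|_6 = 6 ↦ 7|_7 = 7 ⇒ 6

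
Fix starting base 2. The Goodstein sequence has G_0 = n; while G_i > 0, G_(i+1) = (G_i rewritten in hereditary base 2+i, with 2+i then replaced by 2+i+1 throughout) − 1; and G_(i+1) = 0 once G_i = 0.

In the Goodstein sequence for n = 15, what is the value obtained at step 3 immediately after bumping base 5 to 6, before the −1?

15 —HB2→ 2^(2 + 1) + 2^2 + 2 + 1 —bump→ 3^(3 + 1) + 3^3 + 3 + 1 = 112 —(−1)→ 111
111 —HB3→ 3^(3 + 1) + 3^3 + 3 —bump→ 4^(4 + 1) + 4^4 + 4 = 1284 —(−1)→ 1283
1283 —HB4→ 4^(4 + 1) + 4^4 + 3 —bump→ 5^(5 + 1) + 5^5 + 3 = 18753 —(−1)→ 18752

326594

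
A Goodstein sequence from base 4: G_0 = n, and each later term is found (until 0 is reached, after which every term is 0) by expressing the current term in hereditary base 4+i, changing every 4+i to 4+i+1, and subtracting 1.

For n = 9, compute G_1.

10

G_0 = 9. HB_4(9) = 2·4 + 1. Bump = 11. G_1 = 10.
G_1 = 10. HB_5(10) = 2·5. Bump = 12. G_2 = 11.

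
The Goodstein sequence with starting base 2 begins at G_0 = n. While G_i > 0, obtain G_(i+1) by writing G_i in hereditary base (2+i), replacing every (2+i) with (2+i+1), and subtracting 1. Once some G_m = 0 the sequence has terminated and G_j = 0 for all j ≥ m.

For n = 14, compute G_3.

(0) 14|_2 = 2^(2 + 1) + 2^2 + 2 ↦ 3^(3 + 1) + 3^3 + 3|_3 = 111 ⇒ 110
(1) 110|_3 = 3^(3 + 1) + 3^3 + 2 ↦ 4^(4 + 1) + 4^4 + 2|_4 = 1282 ⇒ 1281
(2) 1281|_4 = 4^(4 + 1) + 4^4 + 1 ↦ 5^(5 + 1) + 5^5 + 1|_5 = 18751 ⇒ 18750
(3) 18750|_5 = 5^(5 + 1) + 5^5 ↦ 6^(6 + 1) + 6^6|_6 = 326592 ⇒ 326591

18750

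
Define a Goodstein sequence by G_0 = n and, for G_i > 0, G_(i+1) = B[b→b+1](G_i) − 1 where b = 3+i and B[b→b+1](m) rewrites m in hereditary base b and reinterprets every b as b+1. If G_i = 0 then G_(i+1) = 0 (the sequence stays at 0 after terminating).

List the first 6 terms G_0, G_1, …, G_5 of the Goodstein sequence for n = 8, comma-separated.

8, 9, 10, 11, 11, 11

[0] 8 ≡ 2·3 + 2 (base 3). Lift 4: 10. −1: 9.
[1] 9 ≡ 2·4 + 1 (base 4). Lift 5: 11. −1: 10.
[2] 10 ≡ 2·5 (base 5). Lift 6: 12. −1: 11.
[3] 11 ≡ 6 + 5 (base 6). Lift 7: 12. −1: 11.
[4] 11 ≡ 7 + 4 (base 7). Lift 8: 12. −1: 11.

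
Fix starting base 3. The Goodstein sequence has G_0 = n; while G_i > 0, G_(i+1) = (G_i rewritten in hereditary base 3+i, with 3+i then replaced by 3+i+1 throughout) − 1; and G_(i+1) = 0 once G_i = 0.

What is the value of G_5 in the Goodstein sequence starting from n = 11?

step 0: 11 = 3^2 + 2; sub 4 for 3: 4^2 + 2; = 18; G_1 = 18−1 = 17
step 1: 17 = 4^2 + 1; sub 5 for 4: 5^2 + 1; = 26; G_2 = 26−1 = 25
step 2: 25 = 5^2; sub 6 for 5: 6^2; = 36; G_3 = 36−1 = 35
step 3: 35 = 5·6 + 5; sub 7 for 6: 5·7 + 5; = 40; G_4 = 40−1 = 39
step 4: 39 = 5·7 + 4; sub 8 for 7: 5·8 + 4; = 44; G_5 = 44−1 = 43

43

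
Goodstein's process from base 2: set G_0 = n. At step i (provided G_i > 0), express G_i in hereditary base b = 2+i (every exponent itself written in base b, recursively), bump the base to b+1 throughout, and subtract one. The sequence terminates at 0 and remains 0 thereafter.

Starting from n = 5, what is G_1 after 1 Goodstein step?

27

i=0: 5 = 2^2 + 1 (b=2); 2→3: 3^3 + 1 = 28; 28−1 = 27
i=1: 27 = 3^3 (b=3); 3→4: 4^4 = 256; 256−1 = 255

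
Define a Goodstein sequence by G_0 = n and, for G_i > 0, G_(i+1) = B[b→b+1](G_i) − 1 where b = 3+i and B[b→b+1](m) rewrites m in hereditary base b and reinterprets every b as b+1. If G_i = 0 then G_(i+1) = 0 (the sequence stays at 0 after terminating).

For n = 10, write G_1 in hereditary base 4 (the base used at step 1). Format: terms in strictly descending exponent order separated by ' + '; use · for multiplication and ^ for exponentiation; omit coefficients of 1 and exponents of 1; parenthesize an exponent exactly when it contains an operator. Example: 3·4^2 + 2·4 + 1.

4^2

step 0: 10 = 3^2 + 1; sub 4 for 3: 4^2 + 1; = 17; G_1 = 17−1 = 16
step 1: 16 = 4^2; sub 5 for 4: 5^2; = 25; G_2 = 25−1 = 24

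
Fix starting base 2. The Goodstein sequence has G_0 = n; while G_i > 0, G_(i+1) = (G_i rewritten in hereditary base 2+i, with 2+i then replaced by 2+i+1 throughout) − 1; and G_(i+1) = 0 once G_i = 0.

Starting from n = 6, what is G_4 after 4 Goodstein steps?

46655

G_0 = 6. HB_2(6) = 2^2 + 2. Bump = 30. G_1 = 29.
G_1 = 29. HB_3(29) = 3^3 + 2. Bump = 258. G_2 = 257.
G_2 = 257. HB_4(257) = 4^4 + 1. Bump = 3126. G_3 = 3125.
G_3 = 3125. HB_5(3125) = 5^5. Bump = 46656. G_4 = 46655.
G_4 = 46655. HB_6(46655) = 5·6^5 + 5·6^4 + 5·6^3 + 5·6^2 + 5·6 + 5. Bump = 98040. G_5 = 98039.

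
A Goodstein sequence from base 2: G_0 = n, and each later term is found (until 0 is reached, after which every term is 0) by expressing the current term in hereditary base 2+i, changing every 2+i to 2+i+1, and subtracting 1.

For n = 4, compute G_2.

4 —HB2→ 2^2 —bump→ 3^3 = 27 —(−1)→ 26
26 —HB3→ 2·3^2 + 2·3 + 2 —bump→ 2·4^2 + 2·4 + 2 = 42 —(−1)→ 41
41 —HB4→ 2·4^2 + 2·4 + 1 —bump→ 2·5^2 + 2·5 + 1 = 61 —(−1)→ 60

41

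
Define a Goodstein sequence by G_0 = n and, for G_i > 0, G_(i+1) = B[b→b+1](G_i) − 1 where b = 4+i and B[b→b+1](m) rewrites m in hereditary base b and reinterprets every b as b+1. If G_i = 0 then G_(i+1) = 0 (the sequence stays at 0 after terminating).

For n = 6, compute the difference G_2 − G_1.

0

6 —HB4→ 4 + 2 —bump→ 5 + 2 = 7 —(−1)→ 6
6 —HB5→ 5 + 1 —bump→ 6 + 1 = 7 —(−1)→ 6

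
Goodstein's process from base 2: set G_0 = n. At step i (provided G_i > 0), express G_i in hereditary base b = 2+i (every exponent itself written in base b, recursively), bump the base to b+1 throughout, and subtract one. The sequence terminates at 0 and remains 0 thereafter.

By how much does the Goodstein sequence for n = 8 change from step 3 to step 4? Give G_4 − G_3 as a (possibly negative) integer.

i=0: 8 = 2^(2 + 1) (b=2); 2→3: 3^(3 + 1) = 81; 81−1 = 80
i=1: 80 = 2·3^3 + 2·3^2 + 2·3 + 2 (b=3); 3→4: 2·4^4 + 2·4^2 + 2·4 + 2 = 554; 554−1 = 553
i=2: 553 = 2·4^4 + 2·4^2 + 2·4 + 1 (b=4); 4→5: 2·5^5 + 2·5^2 + 2·5 + 1 = 6311; 6311−1 = 6310
i=3: 6310 = 2·5^5 + 2·5^2 + 2·5 (b=5); 5→6: 2·6^6 + 2·6^2 + 2·6 = 93396; 93396−1 = 93395

87085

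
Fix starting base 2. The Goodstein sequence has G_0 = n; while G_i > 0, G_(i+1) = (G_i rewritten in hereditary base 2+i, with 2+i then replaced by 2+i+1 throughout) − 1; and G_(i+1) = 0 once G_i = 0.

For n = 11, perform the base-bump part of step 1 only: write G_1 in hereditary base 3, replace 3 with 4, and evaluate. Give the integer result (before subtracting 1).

1028

step 0: 11 = 2^(2 + 1) + 2 + 1; sub 3 for 2: 3^(3 + 1) + 3 + 1; = 85; G_1 = 85−1 = 84
step 1: 84 = 3^(3 + 1) + 3; sub 4 for 3: 4^(4 + 1) + 4; = 1028; G_2 = 1028−1 = 1027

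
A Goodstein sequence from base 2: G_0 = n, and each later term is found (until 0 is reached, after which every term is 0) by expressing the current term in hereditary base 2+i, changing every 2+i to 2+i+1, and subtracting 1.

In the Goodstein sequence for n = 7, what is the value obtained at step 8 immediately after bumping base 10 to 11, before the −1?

i=0: 7 = 2^2 + 2 + 1 (b=2); 2→3: 3^3 + 3 + 1 = 31; 31−1 = 30
i=1: 30 = 3^3 + 3 (b=3); 3→4: 4^4 + 4 = 260; 260−1 = 259
i=2: 259 = 4^4 + 3 (b=4); 4→5: 5^5 + 3 = 3128; 3128−1 = 3127
i=3: 3127 = 5^5 + 2 (b=5); 5→6: 6^6 + 2 = 46658; 46658−1 = 46657
i=4: 46657 = 6^6 + 1 (b=6); 6→7: 7^7 + 1 = 823544; 823544−1 = 823543
i=5: 823543 = 7^7 (b=7); 7→8: 8^8 = 16777216; 16777216−1 = 16777215
i=6: 16777215 = 7·8^7 + 7·8^6 + 7·8^5 + 7·8^4 + 7·8^3 + 7·8^2 + 7·8 + 7 (b=8); 8→9: 7·9^7 + 7·9^6 + 7·9^5 + 7·9^4 + 7·9^3 + 7·9^2 + 7·9 + 7 = 37665880; 37665880−1 = 37665879
i=7: 37665879 = 7·9^7 + 7·9^6 + 7·9^5 + 7·9^4 + 7·9^3 + 7·9^2 + 7·9 + 6 (b=9); 9→10: 7·10^7 + 7·10^6 + 7·10^5 + 7·10^4 + 7·10^3 + 7·10^2 + 7·10 + 6 = 77777776; 77777776−1 = 77777775
i=8: 77777775 = 7·10^7 + 7·10^6 + 7·10^5 + 7·10^4 + 7·10^3 + 7·10^2 + 7·10 + 5 (b=10); 10→11: 7·11^7 + 7·11^6 + 7·11^5 + 7·11^4 + 7·11^3 + 7·11^2 + 7·11 + 5 = 150051214; 150051214−1 = 150051213

150051214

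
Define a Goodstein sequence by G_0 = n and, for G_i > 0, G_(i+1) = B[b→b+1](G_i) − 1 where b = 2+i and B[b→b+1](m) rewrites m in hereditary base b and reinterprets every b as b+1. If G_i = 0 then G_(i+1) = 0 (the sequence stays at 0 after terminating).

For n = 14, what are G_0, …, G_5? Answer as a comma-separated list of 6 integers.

14, 110, 1281, 18750, 326591, 5862840

i=0: 14 = 2^(2 + 1) + 2^2 + 2 (b=2); 2→3: 3^(3 + 1) + 3^3 + 3 = 111; 111−1 = 110
i=1: 110 = 3^(3 + 1) + 3^3 + 2 (b=3); 3→4: 4^(4 + 1) + 4^4 + 2 = 1282; 1282−1 = 1281
i=2: 1281 = 4^(4 + 1) + 4^4 + 1 (b=4); 4→5: 5^(5 + 1) + 5^5 + 1 = 18751; 18751−1 = 18750
i=3: 18750 = 5^(5 + 1) + 5^5 (b=5); 5→6: 6^(6 + 1) + 6^6 = 326592; 326592−1 = 326591
i=4: 326591 = 6^(6 + 1) + 5·6^5 + 5·6^4 + 5·6^3 + 5·6^2 + 5·6 + 5 (b=6); 6→7: 7^(7 + 1) + 5·7^5 + 5·7^4 + 5·7^3 + 5·7^2 + 5·7 + 5 = 5862841; 5862841−1 = 5862840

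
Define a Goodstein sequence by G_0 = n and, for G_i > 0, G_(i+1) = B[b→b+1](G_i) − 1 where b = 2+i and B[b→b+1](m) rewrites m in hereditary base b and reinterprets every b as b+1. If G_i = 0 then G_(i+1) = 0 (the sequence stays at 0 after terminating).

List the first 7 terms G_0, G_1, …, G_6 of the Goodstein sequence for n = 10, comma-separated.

(0) 10|_2 = 2^(2 + 1) + 2 ↦ 3^(3 + 1) + 3|_3 = 84 ⇒ 83
(1) 83|_3 = 3^(3 + 1) + 2 ↦ 4^(4 + 1) + 2|_4 = 1026 ⇒ 1025
(2) 1025|_4 = 4^(4 + 1) + 1 ↦ 5^(5 + 1) + 1|_5 = 15626 ⇒ 15625
(3) 15625|_5 = 5^(5 + 1) ↦ 6^(6 + 1)|_6 = 279936 ⇒ 279935
(4) 279935|_6 = 5·6^6 + 5·6^5 + 5·6^4 + 5·6^3 + 5·6^2 + 5·6 + 5 ↦ 5·7^7 + 5·7^5 + 5·7^4 + 5·7^3 + 5·7^2 + 5·7 + 5|_7 = 4215755 ⇒ 4215754
(5) 4215754|_7 = 5·7^7 + 5·7^5 + 5·7^4 + 5·7^3 + 5·7^2 + 5·7 + 4 ↦ 5·8^8 + 5·8^5 + 5·8^4 + 5·8^3 + 5·8^2 + 5·8 + 4|_8 = 84073324 ⇒ 84073323

10, 83, 1025, 15625, 279935, 4215754, 84073323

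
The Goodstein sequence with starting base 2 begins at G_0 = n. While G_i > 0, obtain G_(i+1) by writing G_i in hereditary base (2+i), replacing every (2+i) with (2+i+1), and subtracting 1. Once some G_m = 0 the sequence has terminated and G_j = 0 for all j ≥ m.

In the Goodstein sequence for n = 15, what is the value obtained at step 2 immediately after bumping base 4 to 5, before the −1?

18753

(0) 15|_2 = 2^(2 + 1) + 2^2 + 2 + 1 ↦ 3^(3 + 1) + 3^3 + 3 + 1|_3 = 112 ⇒ 111
(1) 111|_3 = 3^(3 + 1) + 3^3 + 3 ↦ 4^(4 + 1) + 4^4 + 4|_4 = 1284 ⇒ 1283
(2) 1283|_4 = 4^(4 + 1) + 4^4 + 3 ↦ 5^(5 + 1) + 5^5 + 3|_5 = 18753 ⇒ 18752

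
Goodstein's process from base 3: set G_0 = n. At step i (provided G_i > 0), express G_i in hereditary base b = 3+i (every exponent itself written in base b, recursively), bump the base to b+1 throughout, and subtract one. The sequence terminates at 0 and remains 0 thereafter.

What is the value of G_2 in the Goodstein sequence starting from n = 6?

7

(0) 6|_3 = 2·3 ↦ 2·4|_4 = 8 ⇒ 7
(1) 7|_4 = 4 + 3 ↦ 5 + 3|_5 = 8 ⇒ 7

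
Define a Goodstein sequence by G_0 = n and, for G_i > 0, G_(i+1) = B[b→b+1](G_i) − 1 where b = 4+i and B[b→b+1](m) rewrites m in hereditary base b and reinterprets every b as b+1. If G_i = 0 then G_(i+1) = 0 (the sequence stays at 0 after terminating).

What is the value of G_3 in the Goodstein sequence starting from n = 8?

(0) 8|_4 = 2·4 ↦ 2·5|_5 = 10 ⇒ 9
(1) 9|_5 = 5 + 4 ↦ 6 + 4|_6 = 10 ⇒ 9
(2) 9|_6 = 6 + 3 ↦ 7 + 3|_7 = 10 ⇒ 9
(3) 9|_7 = 7 + 2 ↦ 8 + 2|_8 = 10 ⇒ 9

9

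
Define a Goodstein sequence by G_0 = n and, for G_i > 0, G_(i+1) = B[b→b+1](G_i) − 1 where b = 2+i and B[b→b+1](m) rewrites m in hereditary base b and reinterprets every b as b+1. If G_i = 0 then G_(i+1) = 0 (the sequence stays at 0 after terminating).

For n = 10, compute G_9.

G_0 = 10. HB_2(10) = 2^(2 + 1) + 2. Bump = 84. G_1 = 83.
G_1 = 83. HB_3(83) = 3^(3 + 1) + 2. Bump = 1026. G_2 = 1025.
G_2 = 1025. HB_4(1025) = 4^(4 + 1) + 1. Bump = 15626. G_3 = 15625.
G_3 = 15625. HB_5(15625) = 5^(5 + 1). Bump = 279936. G_4 = 279935.
G_4 = 279935. HB_6(279935) = 5·6^6 + 5·6^5 + 5·6^4 + 5·6^3 + 5·6^2 + 5·6 + 5. Bump = 4215755. G_5 = 4215754.
G_5 = 4215754. HB_7(4215754) = 5·7^7 + 5·7^5 + 5·7^4 + 5·7^3 + 5·7^2 + 5·7 + 4. Bump = 84073324. G_6 = 84073323.
G_6 = 84073323. HB_8(84073323) = 5·8^8 + 5·8^5 + 5·8^4 + 5·8^3 + 5·8^2 + 5·8 + 3. Bump = 1937434593. G_7 = 1937434592.
G_7 = 1937434592. HB_9(1937434592) = 5·9^9 + 5·9^5 + 5·9^4 + 5·9^3 + 5·9^2 + 5·9 + 2. Bump = 50000555552. G_8 = 50000555551.
G_8 = 50000555551. HB_10(50000555551) = 5·10^10 + 5·10^5 + 5·10^4 + 5·10^3 + 5·10^2 + 5·10 + 1. Bump = 1426559238831. G_9 = 1426559238830.

1426559238830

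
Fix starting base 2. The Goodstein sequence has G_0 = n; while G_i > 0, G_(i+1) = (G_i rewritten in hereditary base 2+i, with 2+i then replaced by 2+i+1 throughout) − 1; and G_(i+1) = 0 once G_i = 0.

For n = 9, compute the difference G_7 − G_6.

G_0=9  [base 2] 2^(2 + 1) + 1  →[2↦3]→  3^(3 + 1) + 1 = 82  −1 ⇒ G_1=81
G_1=81  [base 3] 3^(3 + 1)  →[3↦4]→  4^(4 + 1) = 1024  −1 ⇒ G_2=1023
G_2=1023  [base 4] 3·4^4 + 3·4^3 + 3·4^2 + 3·4 + 3  →[4↦5]→  3·5^5 + 3·5^3 + 3·5^2 + 3·5 + 3 = 9843  −1 ⇒ G_3=9842
G_3=9842  [base 5] 3·5^5 + 3·5^3 + 3·5^2 + 3·5 + 2  →[5↦6]→  3·6^6 + 3·6^3 + 3·6^2 + 3·6 + 2 = 140744  −1 ⇒ G_4=140743
G_4=140743  [base 6] 3·6^6 + 3·6^3 + 3·6^2 + 3·6 + 1  →[6↦7]→  3·7^7 + 3·7^3 + 3·7^2 + 3·7 + 1 = 2471827  −1 ⇒ G_5=2471826
G_5=2471826  [base 7] 3·7^7 + 3·7^3 + 3·7^2 + 3·7  →[7↦8]→  3·8^8 + 3·8^3 + 3·8^2 + 3·8 = 50333400  −1 ⇒ G_6=50333399
G_6=50333399  [base 8] 3·8^8 + 3·8^3 + 3·8^2 + 2·8 + 7  →[8↦9]→  3·9^9 + 3·9^3 + 3·9^2 + 2·9 + 7 = 1162263922  −1 ⇒ G_7=1162263921

1111930522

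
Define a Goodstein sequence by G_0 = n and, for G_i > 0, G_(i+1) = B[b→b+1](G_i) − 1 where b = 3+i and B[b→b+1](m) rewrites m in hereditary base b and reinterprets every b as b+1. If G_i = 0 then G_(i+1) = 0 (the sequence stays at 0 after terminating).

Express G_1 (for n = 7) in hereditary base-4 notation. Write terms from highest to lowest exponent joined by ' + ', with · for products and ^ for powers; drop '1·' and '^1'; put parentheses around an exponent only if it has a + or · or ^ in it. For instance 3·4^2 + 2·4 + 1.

G_0 = 7. HB_3(7) = 2·3 + 1. Bump = 9. G_1 = 8.
G_1 = 8. HB_4(8) = 2·4. Bump = 10. G_2 = 9.

2·4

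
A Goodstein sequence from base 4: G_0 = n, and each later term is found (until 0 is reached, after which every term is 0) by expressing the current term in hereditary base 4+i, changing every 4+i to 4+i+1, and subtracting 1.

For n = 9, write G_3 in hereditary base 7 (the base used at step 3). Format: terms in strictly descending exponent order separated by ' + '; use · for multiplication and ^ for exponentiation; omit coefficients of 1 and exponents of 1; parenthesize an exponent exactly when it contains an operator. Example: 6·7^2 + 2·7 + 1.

9 —HB4→ 2·4 + 1 —bump→ 2·5 + 1 = 11 —(−1)→ 10
10 —HB5→ 2·5 —bump→ 2·6 = 12 —(−1)→ 11
11 —HB6→ 6 + 5 —bump→ 7 + 5 = 12 —(−1)→ 11

7 + 4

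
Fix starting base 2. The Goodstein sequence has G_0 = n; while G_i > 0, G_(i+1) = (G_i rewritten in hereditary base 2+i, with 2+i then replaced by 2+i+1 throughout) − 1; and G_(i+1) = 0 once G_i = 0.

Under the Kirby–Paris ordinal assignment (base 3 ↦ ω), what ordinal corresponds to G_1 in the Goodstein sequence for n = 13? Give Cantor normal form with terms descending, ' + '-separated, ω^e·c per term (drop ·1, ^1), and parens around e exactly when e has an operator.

ω^(ω + 1) + ω^ω

i=0: 13 = 2^(2 + 1) + 2^2 + 1 (b=2); 2→3: 3^(3 + 1) + 3^3 + 1 = 109; 109−1 = 108
i=1: 108 = 3^(3 + 1) + 3^3 (b=3); 3→4: 4^(4 + 1) + 4^4 = 1280; 1280−1 = 1279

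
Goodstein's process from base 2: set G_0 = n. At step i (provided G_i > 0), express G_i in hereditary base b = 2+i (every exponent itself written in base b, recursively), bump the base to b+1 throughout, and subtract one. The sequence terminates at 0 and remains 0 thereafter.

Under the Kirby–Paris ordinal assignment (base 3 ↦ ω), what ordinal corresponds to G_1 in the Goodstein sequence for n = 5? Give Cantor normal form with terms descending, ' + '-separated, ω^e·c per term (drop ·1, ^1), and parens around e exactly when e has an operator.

ω^ω

[0] 5 ≡ 2^2 + 1 (base 2). Lift 3: 28. −1: 27.
[1] 27 ≡ 3^3 (base 3). Lift 4: 256. −1: 255.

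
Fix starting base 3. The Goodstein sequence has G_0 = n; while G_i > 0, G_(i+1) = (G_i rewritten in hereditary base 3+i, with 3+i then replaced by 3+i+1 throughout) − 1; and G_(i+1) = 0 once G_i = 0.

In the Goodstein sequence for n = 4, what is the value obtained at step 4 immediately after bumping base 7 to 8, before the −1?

step 0: 4 = 3 + 1; sub 4 for 3: 4 + 1; = 5; G_1 = 5−1 = 4
step 1: 4 = 4; sub 5 for 4: 5; = 5; G_2 = 5−1 = 4
step 2: 4 = 4; sub 6 for 5: 4; = 4; G_3 = 4−1 = 3
step 3: 3 = 3; sub 7 for 6: 3; = 3; G_4 = 3−1 = 2
step 4: 2 = 2; sub 8 for 7: 2; = 2; G_5 = 2−1 = 1

2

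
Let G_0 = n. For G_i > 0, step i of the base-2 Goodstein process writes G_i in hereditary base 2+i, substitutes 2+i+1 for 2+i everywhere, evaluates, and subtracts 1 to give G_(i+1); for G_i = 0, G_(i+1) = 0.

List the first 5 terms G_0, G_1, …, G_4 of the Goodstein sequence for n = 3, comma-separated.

step 0: 3 = 2 + 1; sub 3 for 2: 3 + 1; = 4; G_1 = 4−1 = 3
step 1: 3 = 3; sub 4 for 3: 4; = 4; G_2 = 4−1 = 3
step 2: 3 = 3; sub 5 for 4: 3; = 3; G_3 = 3−1 = 2
step 3: 2 = 2; sub 6 for 5: 2; = 2; G_4 = 2−1 = 1

3, 3, 3, 2, 1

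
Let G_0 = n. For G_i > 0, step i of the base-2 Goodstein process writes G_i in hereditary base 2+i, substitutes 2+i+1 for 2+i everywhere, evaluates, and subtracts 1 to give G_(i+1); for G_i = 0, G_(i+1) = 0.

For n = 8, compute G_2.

553

base 2: 8 = 2^(2 + 1); at 3: 3^(3 + 1) = 81; next = 80
base 3: 80 = 2·3^3 + 2·3^2 + 2·3 + 2; at 4: 2·4^4 + 2·4^2 + 2·4 + 2 = 554; next = 553
base 4: 553 = 2·4^4 + 2·4^2 + 2·4 + 1; at 5: 2·5^5 + 2·5^2 + 2·5 + 1 = 6311; next = 6310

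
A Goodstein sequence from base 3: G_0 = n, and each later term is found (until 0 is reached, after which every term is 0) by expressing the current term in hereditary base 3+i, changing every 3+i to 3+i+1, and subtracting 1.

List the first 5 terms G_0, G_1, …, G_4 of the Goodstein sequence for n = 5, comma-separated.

base 3: 5 = 3 + 2; at 4: 4 + 2 = 6; next = 5
base 4: 5 = 4 + 1; at 5: 5 + 1 = 6; next = 5
base 5: 5 = 5; at 6: 6 = 6; next = 5
base 6: 5 = 5; at 7: 5 = 5; next = 4

5, 5, 5, 5, 4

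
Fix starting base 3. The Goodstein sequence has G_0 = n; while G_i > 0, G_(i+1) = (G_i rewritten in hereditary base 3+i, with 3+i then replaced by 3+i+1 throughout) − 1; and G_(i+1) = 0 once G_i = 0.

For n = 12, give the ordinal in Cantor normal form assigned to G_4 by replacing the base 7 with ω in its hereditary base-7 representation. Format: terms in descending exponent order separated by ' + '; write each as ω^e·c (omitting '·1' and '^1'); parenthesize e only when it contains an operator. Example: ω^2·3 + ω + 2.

G_0=12  [base 3] 3^2 + 3  →[3↦4]→  4^2 + 4 = 20  −1 ⇒ G_1=19
G_1=19  [base 4] 4^2 + 3  →[4↦5]→  5^2 + 3 = 28  −1 ⇒ G_2=27
G_2=27  [base 5] 5^2 + 2  →[5↦6]→  6^2 + 2 = 38  −1 ⇒ G_3=37
G_3=37  [base 6] 6^2 + 1  →[6↦7]→  7^2 + 1 = 50  −1 ⇒ G_4=49

ω^2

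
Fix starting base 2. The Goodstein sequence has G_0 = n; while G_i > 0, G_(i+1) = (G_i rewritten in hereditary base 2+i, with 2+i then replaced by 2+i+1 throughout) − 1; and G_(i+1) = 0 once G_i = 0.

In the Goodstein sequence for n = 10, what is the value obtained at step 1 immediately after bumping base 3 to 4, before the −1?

i=0: 10 = 2^(2 + 1) + 2 (b=2); 2→3: 3^(3 + 1) + 3 = 84; 84−1 = 83
i=1: 83 = 3^(3 + 1) + 2 (b=3); 3→4: 4^(4 + 1) + 2 = 1026; 1026−1 = 1025

1026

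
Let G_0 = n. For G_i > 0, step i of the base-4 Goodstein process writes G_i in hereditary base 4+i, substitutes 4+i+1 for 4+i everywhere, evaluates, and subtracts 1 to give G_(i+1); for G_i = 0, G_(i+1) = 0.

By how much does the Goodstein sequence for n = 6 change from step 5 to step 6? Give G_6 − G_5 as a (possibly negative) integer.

i=0: 6 = 4 + 2 (b=4); 4→5: 5 + 2 = 7; 7−1 = 6
i=1: 6 = 5 + 1 (b=5); 5→6: 6 + 1 = 7; 7−1 = 6
i=2: 6 = 6 (b=6); 6→7: 7 = 7; 7−1 = 6
i=3: 6 = 6 (b=7); 7→8: 6 = 6; 6−1 = 5
i=4: 5 = 5 (b=8); 8→9: 5 = 5; 5−1 = 4
i=5: 4 = 4 (b=9); 9→10: 4 = 4; 4−1 = 3

-1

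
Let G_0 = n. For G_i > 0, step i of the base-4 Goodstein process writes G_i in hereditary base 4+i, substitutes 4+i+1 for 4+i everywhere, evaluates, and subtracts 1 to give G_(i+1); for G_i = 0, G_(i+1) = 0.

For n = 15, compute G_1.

(0) 15|_4 = 3·4 + 3 ↦ 3·5 + 3|_5 = 18 ⇒ 17
(1) 17|_5 = 3·5 + 2 ↦ 3·6 + 2|_6 = 20 ⇒ 19

17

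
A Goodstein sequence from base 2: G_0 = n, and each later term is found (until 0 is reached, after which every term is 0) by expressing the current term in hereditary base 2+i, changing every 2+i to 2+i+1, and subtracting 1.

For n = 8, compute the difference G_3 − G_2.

8 —HB2→ 2^(2 + 1) —bump→ 3^(3 + 1) = 81 —(−1)→ 80
80 —HB3→ 2·3^3 + 2·3^2 + 2·3 + 2 —bump→ 2·4^4 + 2·4^2 + 2·4 + 2 = 554 —(−1)→ 553
553 —HB4→ 2·4^4 + 2·4^2 + 2·4 + 1 —bump→ 2·5^5 + 2·5^2 + 2·5 + 1 = 6311 —(−1)→ 6310

5757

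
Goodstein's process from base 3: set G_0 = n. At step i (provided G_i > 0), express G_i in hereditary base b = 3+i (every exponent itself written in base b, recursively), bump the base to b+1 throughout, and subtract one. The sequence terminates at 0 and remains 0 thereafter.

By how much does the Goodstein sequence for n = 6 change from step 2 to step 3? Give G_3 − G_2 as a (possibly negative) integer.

base 3: 6 = 2·3; at 4: 2·4 = 8; next = 7
base 4: 7 = 4 + 3; at 5: 5 + 3 = 8; next = 7
base 5: 7 = 5 + 2; at 6: 6 + 2 = 8; next = 7

0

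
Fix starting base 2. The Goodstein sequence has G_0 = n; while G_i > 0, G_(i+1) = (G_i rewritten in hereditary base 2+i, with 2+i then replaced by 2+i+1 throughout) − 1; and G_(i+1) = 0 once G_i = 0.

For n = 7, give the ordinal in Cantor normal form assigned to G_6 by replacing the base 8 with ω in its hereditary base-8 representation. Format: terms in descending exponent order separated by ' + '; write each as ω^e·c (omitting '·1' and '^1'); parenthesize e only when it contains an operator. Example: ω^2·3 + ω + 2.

ω^7·7 + ω^6·7 + ω^5·7 + ω^4·7 + ω^3·7 + ω^2·7 + ω·7 + 7

G_0 = 7. HB_2(7) = 2^2 + 2 + 1. Bump = 31. G_1 = 30.
G_1 = 30. HB_3(30) = 3^3 + 3. Bump = 260. G_2 = 259.
G_2 = 259. HB_4(259) = 4^4 + 3. Bump = 3128. G_3 = 3127.
G_3 = 3127. HB_5(3127) = 5^5 + 2. Bump = 46658. G_4 = 46657.
G_4 = 46657. HB_6(46657) = 6^6 + 1. Bump = 823544. G_5 = 823543.
G_5 = 823543. HB_7(823543) = 7^7. Bump = 16777216. G_6 = 16777215.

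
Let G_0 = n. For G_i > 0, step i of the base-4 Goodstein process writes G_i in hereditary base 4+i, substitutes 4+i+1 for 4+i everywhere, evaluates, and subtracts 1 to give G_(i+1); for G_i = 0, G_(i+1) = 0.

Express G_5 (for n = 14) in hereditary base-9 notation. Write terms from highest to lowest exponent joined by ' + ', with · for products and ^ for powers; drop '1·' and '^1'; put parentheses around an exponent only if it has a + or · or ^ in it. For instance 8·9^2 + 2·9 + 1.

2·9 + 4

G_0=14  [base 4] 3·4 + 2  →[4↦5]→  3·5 + 2 = 17  −1 ⇒ G_1=16
G_1=16  [base 5] 3·5 + 1  →[5↦6]→  3·6 + 1 = 19  −1 ⇒ G_2=18
G_2=18  [base 6] 3·6  →[6↦7]→  3·7 = 21  −1 ⇒ G_3=20
G_3=20  [base 7] 2·7 + 6  →[7↦8]→  2·8 + 6 = 22  −1 ⇒ G_4=21
G_4=21  [base 8] 2·8 + 5  →[8↦9]→  2·9 + 5 = 23  −1 ⇒ G_5=22
G_5=22  [base 9] 2·9 + 4  →[9↦10]→  2·10 + 4 = 24  −1 ⇒ G_6=23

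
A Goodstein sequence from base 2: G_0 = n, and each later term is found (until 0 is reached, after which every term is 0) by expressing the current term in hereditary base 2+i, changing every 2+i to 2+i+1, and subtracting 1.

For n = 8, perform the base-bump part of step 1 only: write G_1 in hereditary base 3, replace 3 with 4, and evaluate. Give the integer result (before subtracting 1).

i=0: 8 = 2^(2 + 1) (b=2); 2→3: 3^(3 + 1) = 81; 81−1 = 80
i=1: 80 = 2·3^3 + 2·3^2 + 2·3 + 2 (b=3); 3→4: 2·4^4 + 2·4^2 + 2·4 + 2 = 554; 554−1 = 553

554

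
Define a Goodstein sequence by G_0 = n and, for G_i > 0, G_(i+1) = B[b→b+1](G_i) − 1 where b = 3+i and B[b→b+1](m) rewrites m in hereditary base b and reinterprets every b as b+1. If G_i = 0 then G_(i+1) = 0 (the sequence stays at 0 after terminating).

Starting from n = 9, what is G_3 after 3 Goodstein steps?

19

step 0: 9 = 3^2; sub 4 for 3: 4^2; = 16; G_1 = 16−1 = 15
step 1: 15 = 3·4 + 3; sub 5 for 4: 3·5 + 3; = 18; G_2 = 18−1 = 17
step 2: 17 = 3·5 + 2; sub 6 for 5: 3·6 + 2; = 20; G_3 = 20−1 = 19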